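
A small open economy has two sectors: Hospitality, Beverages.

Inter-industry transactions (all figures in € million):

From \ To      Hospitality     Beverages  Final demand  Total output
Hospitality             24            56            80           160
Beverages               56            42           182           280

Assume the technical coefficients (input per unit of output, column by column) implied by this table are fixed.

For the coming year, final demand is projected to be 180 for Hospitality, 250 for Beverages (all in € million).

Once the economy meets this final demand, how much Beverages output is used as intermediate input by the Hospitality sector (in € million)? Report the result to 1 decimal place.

Technical coefficients a_ij = z_ij / X_j:
  a_HH = 24/160 = 0.15, a_BH = 56/160 = 0.35
  a_HB = 56/280 = 0.20, a_BB = 42/280 = 0.15
I − A =
  [   0.85    -0.20]
  [  -0.35     0.85]
det(I−A) = (0.85)(0.85) − (-0.20)(-0.35) = 0.6525
adj(I−A) = [[0.85, 0.20], [0.35, 0.85]]
(I − A)⁻¹ = adj(I−A) / det(I−A) ≈
  [   1.3027     0.3065]
  [   0.5364     1.3027]
First solve x = (I − A)⁻¹ d = adj(I−A)·d / det(I−A); in particular x_H = (0.85·180 + 0.20·250) / 0.6525 = 203.00 / 0.6525 ≈ 311.111.
Intermediate flow from B to H: z_BH = a_BH · x_H = 0.35 × 203.00 / 0.6525 = 71.05 / 0.6525 ≈ 108.9.

z_BH = 108.9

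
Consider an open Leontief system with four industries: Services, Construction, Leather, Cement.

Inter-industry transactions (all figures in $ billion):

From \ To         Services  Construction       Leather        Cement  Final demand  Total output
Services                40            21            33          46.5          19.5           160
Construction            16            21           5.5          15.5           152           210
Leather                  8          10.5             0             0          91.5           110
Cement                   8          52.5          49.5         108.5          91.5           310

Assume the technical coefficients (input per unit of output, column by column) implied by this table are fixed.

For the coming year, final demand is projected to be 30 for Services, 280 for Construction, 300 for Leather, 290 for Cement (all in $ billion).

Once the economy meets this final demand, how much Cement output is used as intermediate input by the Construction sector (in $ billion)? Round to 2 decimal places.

Technical coefficients a_ij = z_ij / X_j:
  a_11 = 40/160 = 0.25, a_21 = 16/160 = 0.10, a_31 = 8/160 = 0.05, a_41 = 8/160 = 0.05
  a_12 = 21/210 = 0.10, a_22 = 21/210 = 0.10, a_32 = 10.5/210 = 0.05, a_42 = 52.5/210 = 0.25
  a_13 = 33/110 = 0.30, a_23 = 5.5/110 = 0.05, a_33 = 0/110 = 0.00, a_43 = 49.5/110 = 0.45
  a_14 = 46.5/310 = 0.15, a_24 = 15.5/310 = 0.05, a_34 = 0/310 = 0.00, a_44 = 108.5/310 = 0.35
I − A =
  [   0.75    -0.10    -0.30    -0.15]
  [  -0.10     0.90    -0.05    -0.05]
  [  -0.05    -0.05     1.00     0.00]
  [  -0.05    -0.25    -0.45     0.65]
Compute the cofactors C_ij = (−1)^(i+j)·(3×3 minor ij) of I−A; the adjugate is their transpose:
adj(I−A) = Cᵀ =
  [ 0.569750   0.115625   0.239875   0.140375]
  [ 0.070250   0.466875   0.067875   0.052125]
  [ 0.032000   0.029125   0.412125   0.009625]
  [ 0.093000   0.208625   0.329875   0.647875]
det(I−A) = Σ_j (I−A)_1j·C_1j = (0.75)(0.569750) + (-0.10)(0.070250) + (-0.30)(0.032000) + (-0.15)(0.093000) = 0.3967375
(I − A)⁻¹ = adj(I−A) / det(I−A) ≈
  [   1.4361     0.2914     0.6046     0.3538]
  [   0.1771     1.1768     0.1711     0.1314]
  [   0.0807     0.0734     1.0388     0.0243]
  [   0.2344     0.5259     0.8315     1.6330]
First solve x = (I − A)⁻¹ d = adj(I−A)·d / det(I−A); in particular x_2 = (0.070250·30 + 0.466875·280 + 0.067875·300 + 0.052125·290) / 0.3967375 = 168.31125 / 0.3967375 ≈ 424.2383.
Intermediate flow from 4 to 2: z_42 = a_42 · x_2 = 0.25 × 168.31125 / 0.3967375 = 42.0778125 / 0.3967375 ≈ 106.06.

z_42 = 106.06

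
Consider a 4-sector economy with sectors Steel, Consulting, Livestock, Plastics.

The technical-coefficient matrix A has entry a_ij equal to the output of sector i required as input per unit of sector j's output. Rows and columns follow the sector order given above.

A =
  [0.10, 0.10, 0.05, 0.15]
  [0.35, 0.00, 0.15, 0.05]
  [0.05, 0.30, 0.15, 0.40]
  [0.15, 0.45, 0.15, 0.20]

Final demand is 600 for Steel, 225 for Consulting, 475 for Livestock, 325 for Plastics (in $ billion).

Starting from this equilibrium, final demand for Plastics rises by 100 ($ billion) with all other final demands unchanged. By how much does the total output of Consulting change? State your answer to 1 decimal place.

I − A =
  [   0.90    -0.10    -0.05    -0.15]
  [  -0.35     1.00    -0.15    -0.05]
  [  -0.05    -0.30     0.85    -0.40]
  [  -0.15    -0.45    -0.15     0.80]
Compute the cofactors C_ij = (−1)^(i+j)·(3×3 minor ij) of I−A; the adjugate is their transpose:
adj(I−A) = Cᵀ =
  [ 0.535625   0.147125   0.084250   0.151750]
  [ 0.238750   0.532750   0.133625   0.144875]
  [ 0.248125   0.384625   0.624875   0.383000]
  [ 0.281250   0.399375   0.208125   0.686250]
det(I−A) = Σ_j (I−A)_1j·C_1j = (0.90)(0.535625) + (-0.10)(0.238750) + (-0.05)(0.248125) + (-0.15)(0.281250) = 0.40359375
(I − A)⁻¹ = adj(I−A) / det(I−A) ≈
  [   1.3271     0.3645     0.2087     0.3760]
  [   0.5916     1.3200     0.3311     0.3590]
  [   0.6148     0.9530     1.5483     0.9490]
  [   0.6969     0.9895     0.5157     1.7003]
Δx = (I − A)⁻¹ Δd with Δd having +100 in the Plastics component and 0 elsewhere.
So Δx_C = L_CP · (+100), where L_CP = adj(I−A)_CP / det(I−A) = 0.144875 / 0.40359375.
Δx_C = 0.144875 × (+100) / 0.40359375 = 14.4875 / 0.40359375 ≈ 35.9.

Δx_C = 35.9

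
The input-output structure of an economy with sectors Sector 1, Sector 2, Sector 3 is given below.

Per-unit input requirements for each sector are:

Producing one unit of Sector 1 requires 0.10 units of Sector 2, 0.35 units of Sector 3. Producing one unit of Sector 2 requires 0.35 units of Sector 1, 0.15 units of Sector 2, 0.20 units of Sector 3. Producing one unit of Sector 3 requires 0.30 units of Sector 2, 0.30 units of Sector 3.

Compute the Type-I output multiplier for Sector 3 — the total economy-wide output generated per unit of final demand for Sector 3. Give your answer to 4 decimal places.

m_3 = 2.5752

I − A =
  [   1.00    -0.35     0.00]
  [  -0.10     0.85    -0.30]
  [  -0.35    -0.20     0.70]
Cofactors of I−A, C_ij = (−1)^(i+j)·(minor ij) (rows/columns in the sector order above):
  C_11 = (0.85)(0.70) − (-0.30)(-0.20) = 0.5350
  C_12 = −[(-0.10)(0.70) − (-0.30)(-0.35)] = 0.1750
  C_13 = (-0.10)(-0.20) − (0.85)(-0.35) = 0.3175
  C_21 = −[(-0.35)(0.70) − (0.00)(-0.20)] = 0.2450
  C_22 = (1.00)(0.70) − (0.00)(-0.35) = 0.7000
  C_23 = −[(1.00)(-0.20) − (-0.35)(-0.35)] = 0.3225
  C_31 = (-0.35)(-0.30) − (0.00)(0.85) = 0.1050
  C_32 = −[(1.00)(-0.30) − (0.00)(-0.10)] = 0.3000
  C_33 = (1.00)(0.85) − (-0.35)(-0.10) = 0.8150
det(I−A) = Σ_j (I−A)_1j·C_1j = (1.00)(0.5350) + (-0.35)(0.1750) + (0.00)(0.3175) = 0.47375
adj(I−A) = Cᵀ =
  [ 0.5350   0.2450   0.1050]
  [ 0.1750   0.7000   0.3000]
  [ 0.3175   0.3225   0.8150]
(I − A)⁻¹ = adj(I−A) / det(I−A) ≈
  [   1.12929     0.51715     0.22164]
  [   0.36939     1.47757     0.63325]
  [   0.67018     0.68074     1.72032]
The output multiplier for sector j is the column-j sum of the Leontief inverse (I − A)⁻¹ = adj(I−A) / det(I−A).
Column 3 of adj(I−A): (0.1050, 0.3000, 0.8150); det(I−A) = 0.47375.
m_3 = (0.1050 + 0.3000 + 0.8150) / 0.47375 = 1.22 / 0.47375 ≈ 2.5752.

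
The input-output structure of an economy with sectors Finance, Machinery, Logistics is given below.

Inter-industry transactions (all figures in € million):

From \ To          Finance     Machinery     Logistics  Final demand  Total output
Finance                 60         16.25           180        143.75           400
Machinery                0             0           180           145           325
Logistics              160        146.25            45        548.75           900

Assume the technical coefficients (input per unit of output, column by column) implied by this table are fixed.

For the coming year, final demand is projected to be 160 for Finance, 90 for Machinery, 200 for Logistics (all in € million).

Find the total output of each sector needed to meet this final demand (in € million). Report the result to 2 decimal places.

x_F = 296.72, x_M = 173.53, x_L = 417.66

Technical coefficients a_ij = z_ij / X_j:
  a_FF = 60/400 = 0.15, a_MF = 0/400 = 0.00, a_LF = 160/400 = 0.40
  a_FM = 16.25/325 = 0.05, a_MM = 0/325 = 0.00, a_LM = 146.25/325 = 0.45
  a_FL = 180/900 = 0.20, a_ML = 180/900 = 0.20, a_LL = 45/900 = 0.05
I − A =
  [   0.85    -0.05    -0.20]
  [   0.00     1.00    -0.20]
  [  -0.40    -0.45     0.95]
Cofactors of I−A, C_ij = (−1)^(i+j)·(minor ij) (rows/columns in the sector order above):
  C_11 = (1.00)(0.95) − (-0.20)(-0.45) = 0.8600
  C_12 = −[(0.00)(0.95) − (-0.20)(-0.40)] = 0.0800
  C_13 = (0.00)(-0.45) − (1.00)(-0.40) = 0.4000
  C_21 = −[(-0.05)(0.95) − (-0.20)(-0.45)] = 0.1375
  C_22 = (0.85)(0.95) − (-0.20)(-0.40) = 0.7275
  C_23 = −[(0.85)(-0.45) − (-0.05)(-0.40)] = 0.4025
  C_31 = (-0.05)(-0.20) − (-0.20)(1.00) = 0.2100
  C_32 = −[(0.85)(-0.20) − (-0.20)(0.00)] = 0.1700
  C_33 = (0.85)(1.00) − (-0.05)(0.00) = 0.8500
det(I−A) = Σ_j (I−A)_1j·C_1j = (0.85)(0.8600) + (-0.05)(0.0800) + (-0.20)(0.4000) = 0.6470
adj(I−A) = Cᵀ =
  [ 0.8600   0.1375   0.2100]
  [ 0.0800   0.7275   0.1700]
  [ 0.4000   0.4025   0.8500]
(I − A)⁻¹ = adj(I−A) / det(I−A) ≈
  [   1.3292     0.2125     0.3246]
  [   0.1236     1.1244     0.2628]
  [   0.6182     0.6221     1.3138]
x = (I − A)⁻¹ d = adj(I−A)·d / det(I−A), with det(I−A) = 0.6470:
  x_F = (0.8600·160 + 0.1375·90 + 0.2100·200) / 0.6470 = 191.975 / 0.6470 ≈ 296.72
  x_M = (0.0800·160 + 0.7275·90 + 0.1700·200) / 0.6470 = 112.275 / 0.6470 ≈ 173.53
  x_L = (0.4000·160 + 0.4025·90 + 0.8500·200) / 0.6470 = 270.225 / 0.6470 ≈ 417.66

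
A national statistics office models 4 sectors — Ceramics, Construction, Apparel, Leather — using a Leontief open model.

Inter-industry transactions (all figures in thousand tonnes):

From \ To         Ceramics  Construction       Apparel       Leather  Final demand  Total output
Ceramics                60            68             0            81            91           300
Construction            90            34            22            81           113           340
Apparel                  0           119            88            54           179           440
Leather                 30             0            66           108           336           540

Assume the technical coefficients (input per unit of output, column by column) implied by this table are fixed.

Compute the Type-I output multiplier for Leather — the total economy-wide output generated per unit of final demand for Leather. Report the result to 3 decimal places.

m_4 = 2.382

Technical coefficients a_ij = z_ij / X_j:
  a_11 = 60/300 = 0.20, a_21 = 90/300 = 0.30, a_31 = 0/300 = 0.00, a_41 = 30/300 = 0.10
  a_12 = 68/340 = 0.20, a_22 = 34/340 = 0.10, a_32 = 119/340 = 0.35, a_42 = 0/340 = 0.00
  a_13 = 0/440 = 0.00, a_23 = 22/440 = 0.05, a_33 = 88/440 = 0.20, a_43 = 66/440 = 0.15
  a_14 = 81/540 = 0.15, a_24 = 81/540 = 0.15, a_34 = 54/540 = 0.10, a_44 = 108/540 = 0.20
I − A =
  [   0.80    -0.20     0.00    -0.15]
  [  -0.30     0.90    -0.05    -0.15]
  [   0.00    -0.35     0.80    -0.10]
  [  -0.10     0.00    -0.15     0.80]
Compute the cofactors C_ij = (−1)^(i+j)·(3×3 minor ij) of I−A; the adjugate is their transpose:
adj(I−A) = Cᵀ =
  [ 0.540625   0.132875   0.032750   0.130375]
  [ 0.200000   0.488000   0.056000   0.136000]
  [ 0.098250   0.220750   0.511500   0.123750]
  [ 0.086000   0.058000   0.100000   0.514000]
det(I−A) = Σ_j (I−A)_1j·C_1j = (0.80)(0.540625) + (-0.20)(0.200000) + (0.00)(0.098250) + (-0.15)(0.086000) = 0.3796
(I − A)⁻¹ = adj(I−A) / det(I−A) ≈
  [   1.4242     0.3500     0.0863     0.3435]
  [   0.5269     1.2856     0.1475     0.3583]
  [   0.2588     0.5815     1.3475     0.3260]
  [   0.2266     0.1528     0.2634     1.3541]
The output multiplier for sector j is the column-j sum of the Leontief inverse (I − A)⁻¹ = adj(I−A) / det(I−A).
Column 4 of adj(I−A): (0.130375, 0.136000, 0.123750, 0.514000); det(I−A) = 0.3796.
m_4 = (0.130375 + 0.136000 + 0.123750 + 0.514000) / 0.3796 = 0.904125 / 0.3796 ≈ 2.382.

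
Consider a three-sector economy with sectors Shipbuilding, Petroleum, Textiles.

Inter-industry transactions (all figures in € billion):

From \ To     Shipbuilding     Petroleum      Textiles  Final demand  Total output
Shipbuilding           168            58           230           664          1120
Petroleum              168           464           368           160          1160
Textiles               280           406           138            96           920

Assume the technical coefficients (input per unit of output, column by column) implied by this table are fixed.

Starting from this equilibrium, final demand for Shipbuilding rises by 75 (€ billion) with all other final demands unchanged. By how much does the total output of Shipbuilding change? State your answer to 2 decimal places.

Technical coefficients a_ij = z_ij / X_j:
  a_11 = 168/1120 = 0.15, a_21 = 168/1120 = 0.15, a_31 = 280/1120 = 0.25
  a_12 = 58/1160 = 0.05, a_22 = 464/1160 = 0.40, a_32 = 406/1160 = 0.35
  a_13 = 230/920 = 0.25, a_23 = 368/920 = 0.40, a_33 = 138/920 = 0.15
I − A =
  [   0.85    -0.05    -0.25]
  [  -0.15     0.60    -0.40]
  [  -0.25    -0.35     0.85]
Cofactors of I−A, C_ij = (−1)^(i+j)·(minor ij) (rows/columns in the sector order above):
  C_11 = (0.60)(0.85) − (-0.40)(-0.35) = 0.3700
  C_12 = −[(-0.15)(0.85) − (-0.40)(-0.25)] = 0.2275
  C_13 = (-0.15)(-0.35) − (0.60)(-0.25) = 0.2025
  C_21 = −[(-0.05)(0.85) − (-0.25)(-0.35)] = 0.1300
  C_22 = (0.85)(0.85) − (-0.25)(-0.25) = 0.6600
  C_23 = −[(0.85)(-0.35) − (-0.05)(-0.25)] = 0.3100
  C_31 = (-0.05)(-0.40) − (-0.25)(0.60) = 0.1700
  C_32 = −[(0.85)(-0.40) − (-0.25)(-0.15)] = 0.3775
  C_33 = (0.85)(0.60) − (-0.05)(-0.15) = 0.5025
det(I−A) = Σ_j (I−A)_1j·C_1j = (0.85)(0.3700) + (-0.05)(0.2275) + (-0.25)(0.2025) = 0.2525
adj(I−A) = Cᵀ =
  [ 0.3700   0.1300   0.1700]
  [ 0.2275   0.6600   0.3775]
  [ 0.2025   0.3100   0.5025]
(I − A)⁻¹ = adj(I−A) / det(I−A) ≈
  [   1.4653     0.5149     0.6733]
  [   0.9010     2.6139     1.4950]
  [   0.8020     1.2277     1.9901]
Δx = (I − A)⁻¹ Δd with Δd having +75 in the Shipbuilding component and 0 elsewhere.
So Δx_1 = L_11 · (+75), where L_11 = adj(I−A)_11 / det(I−A) = 0.3700 / 0.2525.
Δx_1 = 0.3700 × (+75) / 0.2525 = 27.75 / 0.2525 ≈ 109.90.

Δx_1 = 109.90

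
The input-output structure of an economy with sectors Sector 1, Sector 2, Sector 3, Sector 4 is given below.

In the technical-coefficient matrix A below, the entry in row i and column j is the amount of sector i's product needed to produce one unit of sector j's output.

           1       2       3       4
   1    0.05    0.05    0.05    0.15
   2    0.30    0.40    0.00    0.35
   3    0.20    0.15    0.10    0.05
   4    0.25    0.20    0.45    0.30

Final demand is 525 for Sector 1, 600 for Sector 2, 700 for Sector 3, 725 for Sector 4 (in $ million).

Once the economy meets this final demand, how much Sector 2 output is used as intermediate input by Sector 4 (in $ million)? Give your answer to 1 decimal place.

z_24 = 1421.6

I − A =
  [   0.95    -0.05    -0.05    -0.15]
  [  -0.30     0.60     0.00    -0.35]
  [  -0.20    -0.15     0.90    -0.05]
  [  -0.25    -0.20    -0.45     0.70]
Compute the cofactors C_ij = (−1)^(i+j)·(3×3 minor ij) of I−A; the adjugate is their transpose:
adj(I−A) = Cᵀ =
  [ 0.277875   0.073250   0.065875   0.100875]
  [ 0.292500   0.522250   0.184750   0.337000]
  [ 0.125125   0.117250   0.286125   0.105875]
  [ 0.263250   0.250750   0.260250   0.491250]
det(I−A) = Σ_j (I−A)_1j·C_1j = (0.95)(0.277875) + (-0.05)(0.292500) + (-0.05)(0.125125) + (-0.15)(0.263250) = 0.2036125
(I − A)⁻¹ = adj(I−A) / det(I−A) ≈
  [   1.3647     0.3598     0.3235     0.4954]
  [   1.4366     2.5649     0.9074     1.6551]
  [   0.6145     0.5758     1.4052     0.5200]
  [   1.2929     1.2315     1.2782     2.4127]
First solve x = (I − A)⁻¹ d = adj(I−A)·d / det(I−A); in particular x_4 = (0.263250·525 + 0.250750·600 + 0.260250·700 + 0.491250·725) / 0.2036125 = 826.9875 / 0.2036125 ≈ 4061.575.
Intermediate flow from 2 to 4: z_24 = a_24 · x_4 = 0.35 × 826.9875 / 0.2036125 = 289.445625 / 0.2036125 ≈ 1421.6.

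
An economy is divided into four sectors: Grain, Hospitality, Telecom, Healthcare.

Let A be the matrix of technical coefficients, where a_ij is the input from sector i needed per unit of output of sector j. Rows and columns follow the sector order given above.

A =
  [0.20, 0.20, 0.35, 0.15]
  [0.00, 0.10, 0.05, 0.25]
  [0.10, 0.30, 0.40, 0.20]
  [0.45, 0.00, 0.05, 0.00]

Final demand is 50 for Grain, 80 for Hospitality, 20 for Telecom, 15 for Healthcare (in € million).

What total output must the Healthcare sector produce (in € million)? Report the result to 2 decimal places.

x_4 = 106.98

I − A =
  [   0.80    -0.20    -0.35    -0.15]
  [   0.00     0.90    -0.05    -0.25]
  [  -0.10    -0.30     0.60    -0.20]
  [  -0.45     0.00    -0.05     1.00]
Compute the cofactors C_ij = (−1)^(i+j)·(3×3 minor ij) of I−A; the adjugate is their transpose:
adj(I−A) = Cᵀ =
  [ 0.51225   0.22525   0.33425   0.20000]
  [ 0.07825   0.36425   0.08600   0.12000]
  [ 0.20475   0.25775   0.63675   0.22250]
  [ 0.24075   0.11425   0.18225   0.38750]
det(I−A) = Σ_j (I−A)_1j·C_1j = (0.80)(0.51225) + (-0.20)(0.07825) + (-0.35)(0.20475) + (-0.15)(0.24075) = 0.286375
(I − A)⁻¹ = adj(I−A) / det(I−A) ≈
  [   1.7887     0.7866     1.1672     0.6984]
  [   0.2732     1.2719     0.3003     0.4190]
  [   0.7150     0.9000     2.2235     0.7770]
  [   0.8407     0.3990     0.6364     1.3531]
x = (I − A)⁻¹ d = adj(I−A)·d / det(I−A), with det(I−A) = 0.286375:
  x_1 = (0.51225·50 + 0.22525·80 + 0.33425·20 + 0.20000·15) / 0.286375 = 53.3175 / 0.286375 ≈ 186.18
  x_2 = (0.07825·50 + 0.36425·80 + 0.08600·20 + 0.12000·15) / 0.286375 = 36.5725 / 0.286375 ≈ 127.71
  x_3 = (0.20475·50 + 0.25775·80 + 0.63675·20 + 0.22250·15) / 0.286375 = 46.93 / 0.286375 ≈ 163.88
  x_4 = (0.24075·50 + 0.11425·80 + 0.18225·20 + 0.38750·15) / 0.286375 = 30.635 / 0.286375 ≈ 106.98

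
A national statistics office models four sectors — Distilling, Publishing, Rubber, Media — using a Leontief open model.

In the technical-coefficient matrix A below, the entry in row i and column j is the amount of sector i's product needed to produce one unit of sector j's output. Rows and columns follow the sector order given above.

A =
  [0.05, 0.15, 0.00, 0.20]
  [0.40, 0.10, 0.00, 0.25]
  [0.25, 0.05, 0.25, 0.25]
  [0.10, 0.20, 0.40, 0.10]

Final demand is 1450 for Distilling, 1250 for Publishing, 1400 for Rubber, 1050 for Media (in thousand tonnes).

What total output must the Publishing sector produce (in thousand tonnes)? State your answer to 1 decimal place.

x_2 = 4009.5

I − A =
  [   0.95    -0.15     0.00    -0.20]
  [  -0.40     0.90     0.00    -0.25]
  [  -0.25    -0.05     0.75    -0.25]
  [  -0.10    -0.20    -0.40     0.90]
Compute the cofactors C_ij = (−1)^(i+j)·(3×3 minor ij) of I−A; the adjugate is their transpose:
adj(I−A) = Cᵀ =
  [ 0.475000   0.120250   0.087000   0.163125]
  [ 0.273750   0.511250   0.127000   0.238125]
  [ 0.251750   0.136750   0.630250   0.269000]
  [ 0.225500   0.187750   0.318000   0.596250]
det(I−A) = Σ_j (I−A)_1j·C_1j = (0.95)(0.475000) + (-0.15)(0.273750) + (0.00)(0.251750) + (-0.20)(0.225500) = 0.3650875
(I − A)⁻¹ = adj(I−A) / det(I−A) ≈
  [   1.3011     0.3294     0.2383     0.4468]
  [   0.7498     1.4003     0.3479     0.6522]
  [   0.6896     0.3746     1.7263     0.7368]
  [   0.6177     0.5143     0.8710     1.6332]
x = (I − A)⁻¹ d = adj(I−A)·d / det(I−A), with det(I−A) = 0.3650875:
  x_1 = (0.475000·1450 + 0.120250·1250 + 0.087000·1400 + 0.163125·1050) / 0.3650875 = 1132.14375 / 0.3650875 ≈ 3101.0
  x_2 = (0.273750·1450 + 0.511250·1250 + 0.127000·1400 + 0.238125·1050) / 0.3650875 = 1463.83125 / 0.3650875 ≈ 4009.5
  x_3 = (0.251750·1450 + 0.136750·1250 + 0.630250·1400 + 0.269000·1050) / 0.3650875 = 1700.775 / 0.3650875 ≈ 4658.5
  x_4 = (0.225500·1450 + 0.187750·1250 + 0.318000·1400 + 0.596250·1050) / 0.3650875 = 1632.925 / 0.3650875 ≈ 4472.7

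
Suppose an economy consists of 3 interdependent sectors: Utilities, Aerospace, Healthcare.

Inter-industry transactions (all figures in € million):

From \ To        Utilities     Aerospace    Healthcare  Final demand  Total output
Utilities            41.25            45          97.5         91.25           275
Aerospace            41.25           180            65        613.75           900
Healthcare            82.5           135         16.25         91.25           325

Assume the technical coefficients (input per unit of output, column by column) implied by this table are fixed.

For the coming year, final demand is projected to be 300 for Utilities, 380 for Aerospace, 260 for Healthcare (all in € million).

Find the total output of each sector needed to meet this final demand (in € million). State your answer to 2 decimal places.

Technical coefficients a_ij = z_ij / X_j:
  a_11 = 41.25/275 = 0.15, a_21 = 41.25/275 = 0.15, a_31 = 82.5/275 = 0.30
  a_12 = 45/900 = 0.05, a_22 = 180/900 = 0.20, a_32 = 135/900 = 0.15
  a_13 = 97.5/325 = 0.30, a_23 = 65/325 = 0.20, a_33 = 16.25/325 = 0.05
I − A =
  [   0.85    -0.05    -0.30]
  [  -0.15     0.80    -0.20]
  [  -0.30    -0.15     0.95]
Cofactors of I−A, C_ij = (−1)^(i+j)·(minor ij) (rows/columns in the sector order above):
  C_11 = (0.80)(0.95) − (-0.20)(-0.15) = 0.7300
  C_12 = −[(-0.15)(0.95) − (-0.20)(-0.30)] = 0.2025
  C_13 = (-0.15)(-0.15) − (0.80)(-0.30) = 0.2625
  C_21 = −[(-0.05)(0.95) − (-0.30)(-0.15)] = 0.0925
  C_22 = (0.85)(0.95) − (-0.30)(-0.30) = 0.7175
  C_23 = −[(0.85)(-0.15) − (-0.05)(-0.30)] = 0.1425
  C_31 = (-0.05)(-0.20) − (-0.30)(0.80) = 0.2500
  C_32 = −[(0.85)(-0.20) − (-0.30)(-0.15)] = 0.2150
  C_33 = (0.85)(0.80) − (-0.05)(-0.15) = 0.6725
det(I−A) = Σ_j (I−A)_1j·C_1j = (0.85)(0.7300) + (-0.05)(0.2025) + (-0.30)(0.2625) = 0.531625
adj(I−A) = Cᵀ =
  [ 0.7300   0.0925   0.2500]
  [ 0.2025   0.7175   0.2150]
  [ 0.2625   0.1425   0.6725]
(I − A)⁻¹ = adj(I−A) / det(I−A) ≈
  [   1.3731     0.1740     0.4703]
  [   0.3809     1.3496     0.4044]
  [   0.4938     0.2680     1.2650]
x = (I − A)⁻¹ d = adj(I−A)·d / det(I−A), with det(I−A) = 0.531625:
  x_1 = (0.7300·300 + 0.0925·380 + 0.2500·260) / 0.531625 = 319.15 / 0.531625 ≈ 600.33
  x_2 = (0.2025·300 + 0.7175·380 + 0.2150·260) / 0.531625 = 389.30 / 0.531625 ≈ 732.28
  x_3 = (0.2625·300 + 0.1425·380 + 0.6725·260) / 0.531625 = 307.75 / 0.531625 ≈ 578.89

x_1 = 600.33, x_2 = 732.28, x_3 = 578.89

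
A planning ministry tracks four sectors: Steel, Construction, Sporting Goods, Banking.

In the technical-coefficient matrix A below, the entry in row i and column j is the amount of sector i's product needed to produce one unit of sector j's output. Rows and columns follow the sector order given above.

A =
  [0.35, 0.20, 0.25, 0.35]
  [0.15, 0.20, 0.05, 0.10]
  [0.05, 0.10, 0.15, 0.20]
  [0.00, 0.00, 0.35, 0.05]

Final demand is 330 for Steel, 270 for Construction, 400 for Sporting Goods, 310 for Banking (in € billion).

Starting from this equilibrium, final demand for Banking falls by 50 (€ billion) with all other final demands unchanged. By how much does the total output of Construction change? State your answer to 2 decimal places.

I − A =
  [   0.65    -0.20    -0.25    -0.35]
  [  -0.15     0.80    -0.05    -0.10]
  [  -0.05    -0.10     0.85    -0.20]
  [   0.00     0.00    -0.35     0.95]
Compute the cofactors C_ij = (−1)^(i+j)·(3×3 minor ij) of I−A; the adjugate is their transpose:
adj(I−A) = Cᵀ =
  [ 0.581750   0.183500   0.304500   0.297750]
  [ 0.114750   0.461375   0.107625   0.113500]
  [ 0.052250   0.071250   0.465500   0.124750]
  [ 0.019250   0.026250   0.171500   0.399000]
det(I−A) = Σ_j (I−A)_1j·C_1j = (0.65)(0.581750) + (-0.20)(0.114750) + (-0.25)(0.052250) + (-0.35)(0.019250) = 0.3353875
(I − A)⁻¹ = adj(I−A) / det(I−A) ≈
  [   1.7346     0.5471     0.9079     0.8878]
  [   0.3421     1.3756     0.3209     0.3384]
  [   0.1558     0.2124     1.3879     0.3720]
  [   0.0574     0.0783     0.5113     1.1897]
Δx = (I − A)⁻¹ Δd with Δd having -50 in the Banking component and 0 elsewhere.
So Δx_2 = L_24 · (-50), where L_24 = adj(I−A)_24 / det(I−A) = 0.113500 / 0.3353875.
Δx_2 = 0.113500 × (-50) / 0.3353875 = -5.675 / 0.3353875 ≈ -16.92.

Δx_2 = -16.92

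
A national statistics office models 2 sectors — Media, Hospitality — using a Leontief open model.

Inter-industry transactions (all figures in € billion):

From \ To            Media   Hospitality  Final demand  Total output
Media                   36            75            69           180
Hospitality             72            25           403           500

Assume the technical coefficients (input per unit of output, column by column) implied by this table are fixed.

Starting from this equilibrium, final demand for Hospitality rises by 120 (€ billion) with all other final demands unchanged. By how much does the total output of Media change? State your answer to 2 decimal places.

Δx_M = 25.71

Technical coefficients a_ij = z_ij / X_j:
  a_MM = 36/180 = 0.20, a_HM = 72/180 = 0.40
  a_MH = 75/500 = 0.15, a_HH = 25/500 = 0.05
I − A =
  [   0.80    -0.15]
  [  -0.40     0.95]
det(I−A) = (0.80)(0.95) − (-0.15)(-0.40) = 0.7000
adj(I−A) = [[0.95, 0.15], [0.40, 0.80]]
(I − A)⁻¹ = adj(I−A) / det(I−A) ≈
  [   1.3571     0.2143]
  [   0.5714     1.1429]
Δx = (I − A)⁻¹ Δd with Δd having +120 in the Hospitality component and 0 elsewhere.
So Δx_M = L_MH · (+120), where L_MH = adj(I−A)_MH / det(I−A) = 0.15 / 0.7000.
Δx_M = 0.15 × (+120) / 0.7000 = 18.00 / 0.7000 ≈ 25.71.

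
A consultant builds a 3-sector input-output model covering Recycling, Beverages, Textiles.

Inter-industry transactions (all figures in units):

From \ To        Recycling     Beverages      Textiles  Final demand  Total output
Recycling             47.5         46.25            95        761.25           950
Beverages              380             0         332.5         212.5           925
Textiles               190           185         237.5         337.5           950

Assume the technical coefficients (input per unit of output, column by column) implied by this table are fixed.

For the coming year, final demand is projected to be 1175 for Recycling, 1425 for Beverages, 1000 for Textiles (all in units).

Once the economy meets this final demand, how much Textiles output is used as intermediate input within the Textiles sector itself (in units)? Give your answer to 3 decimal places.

z_TT = 643.870

Technical coefficients a_ij = z_ij / X_j:
  a_RR = 47.5/950 = 0.05, a_BR = 380/950 = 0.40, a_TR = 190/950 = 0.20
  a_RB = 46.25/925 = 0.05, a_BB = 0/925 = 0.00, a_TB = 185/925 = 0.20
  a_RT = 95/950 = 0.10, a_BT = 332.5/950 = 0.35, a_TT = 237.5/950 = 0.25
I − A =
  [   0.95    -0.05    -0.10]
  [  -0.40     1.00    -0.35]
  [  -0.20    -0.20     0.75]
Cofactors of I−A, C_ij = (−1)^(i+j)·(minor ij) (rows/columns in the sector order above):
  C_11 = (1.00)(0.75) − (-0.35)(-0.20) = 0.6800
  C_12 = −[(-0.40)(0.75) − (-0.35)(-0.20)] = 0.3700
  C_13 = (-0.40)(-0.20) − (1.00)(-0.20) = 0.2800
  C_21 = −[(-0.05)(0.75) − (-0.10)(-0.20)] = 0.0575
  C_22 = (0.95)(0.75) − (-0.10)(-0.20) = 0.6925
  C_23 = −[(0.95)(-0.20) − (-0.05)(-0.20)] = 0.2000
  C_31 = (-0.05)(-0.35) − (-0.10)(1.00) = 0.1175
  C_32 = −[(0.95)(-0.35) − (-0.10)(-0.40)] = 0.3725
  C_33 = (0.95)(1.00) − (-0.05)(-0.40) = 0.9300
det(I−A) = Σ_j (I−A)_1j·C_1j = (0.95)(0.6800) + (-0.05)(0.3700) + (-0.10)(0.2800) = 0.5995
adj(I−A) = Cᵀ =
  [ 0.6800   0.0575   0.1175]
  [ 0.3700   0.6925   0.3725]
  [ 0.2800   0.2000   0.9300]
(I − A)⁻¹ = adj(I−A) / det(I−A) ≈
  [   1.1343     0.0959     0.1960]
  [   0.6172     1.1551     0.6214]
  [   0.4671     0.3336     1.5513]
First solve x = (I − A)⁻¹ d = adj(I−A)·d / det(I−A); in particular x_T = (0.2800·1175 + 0.2000·1425 + 0.9300·1000) / 0.5995 = 1544.00 / 0.5995 ≈ 2575.47957.
Intermediate flow from T to T: z_TT = a_TT · x_T = 0.25 × 1544.00 / 0.5995 = 386.00 / 0.5995 ≈ 643.870.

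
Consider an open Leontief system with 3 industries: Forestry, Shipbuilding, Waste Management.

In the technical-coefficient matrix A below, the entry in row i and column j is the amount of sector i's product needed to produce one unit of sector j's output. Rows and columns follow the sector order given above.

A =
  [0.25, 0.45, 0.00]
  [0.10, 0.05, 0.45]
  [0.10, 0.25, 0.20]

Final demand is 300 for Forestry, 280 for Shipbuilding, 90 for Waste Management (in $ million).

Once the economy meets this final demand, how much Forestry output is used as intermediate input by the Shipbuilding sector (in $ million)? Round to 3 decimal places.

I − A =
  [   0.75    -0.45     0.00]
  [  -0.10     0.95    -0.45]
  [  -0.10    -0.25     0.80]
Cofactors of I−A, C_ij = (−1)^(i+j)·(minor ij) (rows/columns in the sector order above):
  C_11 = (0.95)(0.80) − (-0.45)(-0.25) = 0.6475
  C_12 = −[(-0.10)(0.80) − (-0.45)(-0.10)] = 0.1250
  C_13 = (-0.10)(-0.25) − (0.95)(-0.10) = 0.1200
  C_21 = −[(-0.45)(0.80) − (0.00)(-0.25)] = 0.3600
  C_22 = (0.75)(0.80) − (0.00)(-0.10) = 0.6000
  C_23 = −[(0.75)(-0.25) − (-0.45)(-0.10)] = 0.2325
  C_31 = (-0.45)(-0.45) − (0.00)(0.95) = 0.2025
  C_32 = −[(0.75)(-0.45) − (0.00)(-0.10)] = 0.3375
  C_33 = (0.75)(0.95) − (-0.45)(-0.10) = 0.6675
det(I−A) = Σ_j (I−A)_1j·C_1j = (0.75)(0.6475) + (-0.45)(0.1250) + (0.00)(0.1200) = 0.429375
adj(I−A) = Cᵀ =
  [ 0.6475   0.3600   0.2025]
  [ 0.1250   0.6000   0.3375]
  [ 0.1200   0.2325   0.6675]
(I − A)⁻¹ = adj(I−A) / det(I−A) ≈
  [   1.5080     0.8384     0.4716]
  [   0.2911     1.3974     0.7860]
  [   0.2795     0.5415     1.5546]
First solve x = (I − A)⁻¹ d = adj(I−A)·d / det(I−A); in particular x_2 = (0.1250·300 + 0.6000·280 + 0.3375·90) / 0.429375 = 235.875 / 0.429375 ≈ 549.34498.
Intermediate flow from 1 to 2: z_12 = a_12 · x_2 = 0.45 × 235.875 / 0.429375 = 106.14375 / 0.429375 ≈ 247.205.

z_12 = 247.205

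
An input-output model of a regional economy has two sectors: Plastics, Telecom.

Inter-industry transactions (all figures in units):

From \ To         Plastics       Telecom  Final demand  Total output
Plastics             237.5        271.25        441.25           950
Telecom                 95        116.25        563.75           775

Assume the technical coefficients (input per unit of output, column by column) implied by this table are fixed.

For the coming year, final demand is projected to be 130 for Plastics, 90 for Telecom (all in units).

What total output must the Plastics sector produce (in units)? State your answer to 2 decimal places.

Technical coefficients a_ij = z_ij / X_j:
  a_11 = 237.5/950 = 0.25, a_21 = 95/950 = 0.10
  a_12 = 271.25/775 = 0.35, a_22 = 116.25/775 = 0.15
I − A =
  [   0.75    -0.35]
  [  -0.10     0.85]
det(I−A) = (0.75)(0.85) − (-0.35)(-0.10) = 0.6025
adj(I−A) = [[0.85, 0.35], [0.10, 0.75]]
(I − A)⁻¹ = adj(I−A) / det(I−A) ≈
  [   1.4108     0.5809]
  [   0.1660     1.2448]
x = (I − A)⁻¹ d = adj(I−A)·d / det(I−A), with det(I−A) = 0.6025:
  x_1 = (0.85·130 + 0.35·90) / 0.6025 = 142.00 / 0.6025 ≈ 235.68
  x_2 = (0.10·130 + 0.75·90) / 0.6025 = 80.50 / 0.6025 ≈ 133.61

x_1 = 235.68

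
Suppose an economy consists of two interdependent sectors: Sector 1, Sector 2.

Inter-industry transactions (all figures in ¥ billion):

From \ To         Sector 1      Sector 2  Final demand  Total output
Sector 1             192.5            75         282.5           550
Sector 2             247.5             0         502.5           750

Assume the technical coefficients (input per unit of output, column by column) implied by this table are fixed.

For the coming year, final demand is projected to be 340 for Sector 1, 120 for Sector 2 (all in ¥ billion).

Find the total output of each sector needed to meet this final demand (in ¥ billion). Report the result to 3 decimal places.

Technical coefficients a_ij = z_ij / X_j:
  a_11 = 192.5/550 = 0.35, a_21 = 247.5/550 = 0.45
  a_12 = 75/750 = 0.10, a_22 = 0/750 = 0.00
I − A =
  [   0.65    -0.10]
  [  -0.45     1.00]
det(I−A) = (0.65)(1.00) − (-0.10)(-0.45) = 0.6050
adj(I−A) = [[1.00, 0.10], [0.45, 0.65]]
(I − A)⁻¹ = adj(I−A) / det(I−A) ≈
  [   1.6529     0.1653]
  [   0.7438     1.0744]
x = (I − A)⁻¹ d = adj(I−A)·d / det(I−A), with det(I−A) = 0.6050:
  x_1 = (1.00·340 + 0.10·120) / 0.6050 = 352.00 / 0.6050 ≈ 581.818
  x_2 = (0.45·340 + 0.65·120) / 0.6050 = 231.00 / 0.6050 ≈ 381.818

x_1 = 581.818, x_2 = 381.818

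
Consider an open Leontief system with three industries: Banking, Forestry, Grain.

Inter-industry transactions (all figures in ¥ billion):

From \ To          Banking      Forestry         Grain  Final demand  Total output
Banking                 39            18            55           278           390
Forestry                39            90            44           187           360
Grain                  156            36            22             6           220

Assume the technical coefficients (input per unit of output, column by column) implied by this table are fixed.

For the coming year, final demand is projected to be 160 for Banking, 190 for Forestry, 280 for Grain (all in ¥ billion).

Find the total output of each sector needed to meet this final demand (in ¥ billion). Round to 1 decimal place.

x_1 = 344.4, x_2 = 435.9, x_3 = 512.6

Technical coefficients a_ij = z_ij / X_j:
  a_11 = 39/390 = 0.10, a_21 = 39/390 = 0.10, a_31 = 156/390 = 0.40
  a_12 = 18/360 = 0.05, a_22 = 90/360 = 0.25, a_32 = 36/360 = 0.10
  a_13 = 55/220 = 0.25, a_23 = 44/220 = 0.20, a_33 = 22/220 = 0.10
I − A =
  [   0.90    -0.05    -0.25]
  [  -0.10     0.75    -0.20]
  [  -0.40    -0.10     0.90]
Cofactors of I−A, C_ij = (−1)^(i+j)·(minor ij) (rows/columns in the sector order above):
  C_11 = (0.75)(0.90) − (-0.20)(-0.10) = 0.6550
  C_12 = −[(-0.10)(0.90) − (-0.20)(-0.40)] = 0.1700
  C_13 = (-0.10)(-0.10) − (0.75)(-0.40) = 0.3100
  C_21 = −[(-0.05)(0.90) − (-0.25)(-0.10)] = 0.0700
  C_22 = (0.90)(0.90) − (-0.25)(-0.40) = 0.7100
  C_23 = −[(0.90)(-0.10) − (-0.05)(-0.40)] = 0.1100
  C_31 = (-0.05)(-0.20) − (-0.25)(0.75) = 0.1975
  C_32 = −[(0.90)(-0.20) − (-0.25)(-0.10)] = 0.2050
  C_33 = (0.90)(0.75) − (-0.05)(-0.10) = 0.6700
det(I−A) = Σ_j (I−A)_1j·C_1j = (0.90)(0.6550) + (-0.05)(0.1700) + (-0.25)(0.3100) = 0.5035
adj(I−A) = Cᵀ =
  [ 0.6550   0.0700   0.1975]
  [ 0.1700   0.7100   0.2050]
  [ 0.3100   0.1100   0.6700]
(I − A)⁻¹ = adj(I−A) / det(I−A) ≈
  [   1.3009     0.1390     0.3923]
  [   0.3376     1.4101     0.4071]
  [   0.6157     0.2185     1.3307]
x = (I − A)⁻¹ d = adj(I−A)·d / det(I−A), with det(I−A) = 0.5035:
  x_1 = (0.6550·160 + 0.0700·190 + 0.1975·280) / 0.5035 = 173.40 / 0.5035 ≈ 344.4
  x_2 = (0.1700·160 + 0.7100·190 + 0.2050·280) / 0.5035 = 219.50 / 0.5035 ≈ 435.9
  x_3 = (0.3100·160 + 0.1100·190 + 0.6700·280) / 0.5035 = 258.10 / 0.5035 ≈ 512.6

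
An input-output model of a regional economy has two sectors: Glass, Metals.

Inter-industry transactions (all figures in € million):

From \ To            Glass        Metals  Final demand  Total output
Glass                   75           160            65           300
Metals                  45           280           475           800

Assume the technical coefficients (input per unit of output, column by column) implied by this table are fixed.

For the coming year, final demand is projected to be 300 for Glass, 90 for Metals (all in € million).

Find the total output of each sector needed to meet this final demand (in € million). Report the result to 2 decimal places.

Technical coefficients a_ij = z_ij / X_j:
  a_11 = 75/300 = 0.25, a_21 = 45/300 = 0.15
  a_12 = 160/800 = 0.20, a_22 = 280/800 = 0.35
I − A =
  [   0.75    -0.20]
  [  -0.15     0.65]
det(I−A) = (0.75)(0.65) − (-0.20)(-0.15) = 0.4575
adj(I−A) = [[0.65, 0.20], [0.15, 0.75]]
(I − A)⁻¹ = adj(I−A) / det(I−A) ≈
  [   1.4208     0.4372]
  [   0.3279     1.6393]
x = (I − A)⁻¹ d = adj(I−A)·d / det(I−A), with det(I−A) = 0.4575:
  x_1 = (0.65·300 + 0.20·90) / 0.4575 = 213.00 / 0.4575 ≈ 465.57
  x_2 = (0.15·300 + 0.75·90) / 0.4575 = 112.50 / 0.4575 ≈ 245.90

x_1 = 465.57, x_2 = 245.90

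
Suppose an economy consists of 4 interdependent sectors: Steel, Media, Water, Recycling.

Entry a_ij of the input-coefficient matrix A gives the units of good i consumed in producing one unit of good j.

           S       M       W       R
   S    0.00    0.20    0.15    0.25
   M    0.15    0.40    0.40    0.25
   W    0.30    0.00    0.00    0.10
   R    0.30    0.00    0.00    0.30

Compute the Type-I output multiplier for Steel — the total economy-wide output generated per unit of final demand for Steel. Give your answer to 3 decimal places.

m_S = 3.421

I − A =
  [   1.00    -0.20    -0.15    -0.25]
  [  -0.15     0.60    -0.40    -0.25]
  [  -0.30     0.00     1.00    -0.10]
  [  -0.30     0.00     0.00     0.70]
Compute the cofactors C_ij = (−1)^(i+j)·(3×3 minor ij) of I−A; the adjugate is their transpose:
adj(I−A) = Cᵀ =
  [ 0.4200   0.1400   0.1190   0.2170]
  [ 0.2760   0.5890   0.2770   0.3485]
  [ 0.1440   0.0480   0.3390   0.1170]
  [ 0.1800   0.0600   0.0510   0.5190]
det(I−A) = Σ_j (I−A)_1j·C_1j = (1.00)(0.4200) + (-0.20)(0.2760) + (-0.15)(0.1440) + (-0.25)(0.1800) = 0.2982
(I − A)⁻¹ = adj(I−A) / det(I−A) ≈
  [   1.4085     0.4695     0.3991     0.7277]
  [   0.9256     1.9752     0.9289     1.1687]
  [   0.4829     0.1610     1.1368     0.3924]
  [   0.6036     0.2012     0.1710     1.7404]
The output multiplier for sector j is the column-j sum of the Leontief inverse (I − A)⁻¹ = adj(I−A) / det(I−A).
Column S of adj(I−A): (0.4200, 0.2760, 0.1440, 0.1800); det(I−A) = 0.2982.
m_S = (0.4200 + 0.2760 + 0.1440 + 0.1800) / 0.2982 = 1.02 / 0.2982 ≈ 3.421.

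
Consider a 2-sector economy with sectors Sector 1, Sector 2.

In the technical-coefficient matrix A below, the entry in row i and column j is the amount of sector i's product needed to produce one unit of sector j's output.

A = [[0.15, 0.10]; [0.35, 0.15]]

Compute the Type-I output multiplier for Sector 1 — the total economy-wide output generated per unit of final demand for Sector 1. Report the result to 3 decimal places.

m_1 = 1.745

I − A =
  [   0.85    -0.10]
  [  -0.35     0.85]
det(I−A) = (0.85)(0.85) − (-0.10)(-0.35) = 0.6875
adj(I−A) = [[0.85, 0.10], [0.35, 0.85]]
(I − A)⁻¹ = adj(I−A) / det(I−A) ≈
  [   1.2364     0.1455]
  [   0.5091     1.2364]
The output multiplier for sector j is the column-j sum of the Leontief inverse (I − A)⁻¹ = adj(I−A) / det(I−A).
Column 1 of adj(I−A): (0.85, 0.35); det(I−A) = 0.6875.
m_1 = (0.85 + 0.35) / 0.6875 = 1.20 / 0.6875 ≈ 1.745.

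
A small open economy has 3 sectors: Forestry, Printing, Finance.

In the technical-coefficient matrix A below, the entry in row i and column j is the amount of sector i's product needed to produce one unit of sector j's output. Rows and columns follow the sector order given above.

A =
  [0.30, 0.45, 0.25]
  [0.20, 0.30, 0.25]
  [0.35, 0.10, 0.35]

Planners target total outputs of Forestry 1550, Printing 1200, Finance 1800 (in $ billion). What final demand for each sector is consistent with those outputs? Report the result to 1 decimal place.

I − A =
  [   0.70    -0.45    -0.25]
  [  -0.20     0.70    -0.25]
  [  -0.35    -0.10     0.65]
d = (I − A) x:
  d_1 = (+0.70)·1550 + (-0.45)·1200 + (-0.25)·1800 = 95.0
  d_2 = (-0.20)·1550 + (+0.70)·1200 + (-0.25)·1800 = 80.0
  d_3 = (-0.35)·1550 + (-0.10)·1200 + (+0.65)·1800 = 507.5

d_1 = 95.0, d_2 = 80.0, d_3 = 507.5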